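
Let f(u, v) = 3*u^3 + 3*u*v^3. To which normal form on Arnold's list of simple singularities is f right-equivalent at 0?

The Hessian of f at 0 is [[0, 0], [0, 0]] with rank 0, so corank 2. A Groebner basis of the Jacobian ideal J(f) in C{u,v} is {u^3, u*v^2, 3*u^2 + v^3}; counting standard monomials gives mu = 7. Corank 2; j^3 = 3*u^3 is a perfect cube, so E-series; the 4-jet and mu = 7 give E_7.

E7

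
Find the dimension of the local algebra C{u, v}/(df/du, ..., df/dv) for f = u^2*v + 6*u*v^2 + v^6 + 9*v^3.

The Hessian of f at 0 has rank 0. Corank 2; j^3 = v*(u + 3*v)^2 has shape L^2 M (L != M), so D-series; mu = 7 gives D_7.

7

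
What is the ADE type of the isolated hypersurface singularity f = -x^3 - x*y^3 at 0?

The Hessian of f at 0 has rank 0. Corank 2; j^3 = -x^3 is a perfect cube, so E-series; the 4-jet and mu = 7 give E_7.

E_{7}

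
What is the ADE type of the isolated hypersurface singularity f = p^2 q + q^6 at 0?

D_7

The Hessian of f at 0 has rank 0. Corank 2; j^3 = p^2*q has shape L^2 M (L != M), so D-series; mu = 7 gives D_7.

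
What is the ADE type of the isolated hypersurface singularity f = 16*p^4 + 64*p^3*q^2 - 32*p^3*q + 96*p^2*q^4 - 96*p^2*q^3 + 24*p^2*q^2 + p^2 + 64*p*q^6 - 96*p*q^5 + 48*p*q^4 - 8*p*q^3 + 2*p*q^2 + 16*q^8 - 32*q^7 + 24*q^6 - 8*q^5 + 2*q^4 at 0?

A3

The Hessian of f at 0 has rank 1. Corank 1: A-series; mu = 3 gives A_3.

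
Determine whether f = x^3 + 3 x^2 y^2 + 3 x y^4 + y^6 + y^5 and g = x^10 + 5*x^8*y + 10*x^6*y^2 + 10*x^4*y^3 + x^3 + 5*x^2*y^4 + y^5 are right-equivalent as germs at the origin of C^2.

The Hessian of f at 0 is [[0, 0], [0, 0]] with rank 0, so corank 2. A Groebner basis of the Jacobian ideal J(f) in C{x,y} is {y^4, x^3, x^2/2 + x*y^2}; counting standard monomials gives mu = 8. Corank 2; j^3 = x^3 is a perfect cube, so E-series; the 5-jet and mu = 8 give E_8. The Hessian of g at 0 is [[0, 0], [0, 0]] with rank 0, so corank 2. A Groebner basis of the Jacobian ideal J(g) in C{x,y} is {y^4, x^2}; counting standard monomials gives mu = 8. Corank 2; j^3 = x^3 is a perfect cube, so E-series; the 5-jet and mu = 8 give E_8. Both have type E_8, hence right-equivalent.

Yes.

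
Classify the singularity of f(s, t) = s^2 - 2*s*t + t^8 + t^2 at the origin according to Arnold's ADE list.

The Hessian of f at 0 is [[2, -2], [-2, 2]] with rank 1, so corank 1. A Groebner basis of the Jacobian ideal J(f) in C{s,t} is {t^7, s - t}; counting standard monomials gives mu = 7. Corank 1: A-series; mu = 7 gives A_7.

A7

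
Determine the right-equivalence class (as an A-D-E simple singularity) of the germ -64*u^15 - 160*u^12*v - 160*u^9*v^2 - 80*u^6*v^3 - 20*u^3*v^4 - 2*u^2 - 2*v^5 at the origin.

The Hessian of f at 0 has rank 1. Corank 1: A-series; mu = 4 gives A_4.

A4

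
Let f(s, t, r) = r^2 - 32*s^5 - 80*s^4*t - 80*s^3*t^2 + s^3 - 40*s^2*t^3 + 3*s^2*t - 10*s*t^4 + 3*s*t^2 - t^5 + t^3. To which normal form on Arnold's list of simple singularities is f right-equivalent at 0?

The Hessian of f at 0 has rank 1. Corank 2; j^3 = (s + t)^3 is a perfect cube, so E-series; the 5-jet and mu = 8 give E_8.

E_{8}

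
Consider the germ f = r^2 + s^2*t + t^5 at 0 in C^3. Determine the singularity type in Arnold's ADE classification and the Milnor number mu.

Type D6, Milnor number mu = 6.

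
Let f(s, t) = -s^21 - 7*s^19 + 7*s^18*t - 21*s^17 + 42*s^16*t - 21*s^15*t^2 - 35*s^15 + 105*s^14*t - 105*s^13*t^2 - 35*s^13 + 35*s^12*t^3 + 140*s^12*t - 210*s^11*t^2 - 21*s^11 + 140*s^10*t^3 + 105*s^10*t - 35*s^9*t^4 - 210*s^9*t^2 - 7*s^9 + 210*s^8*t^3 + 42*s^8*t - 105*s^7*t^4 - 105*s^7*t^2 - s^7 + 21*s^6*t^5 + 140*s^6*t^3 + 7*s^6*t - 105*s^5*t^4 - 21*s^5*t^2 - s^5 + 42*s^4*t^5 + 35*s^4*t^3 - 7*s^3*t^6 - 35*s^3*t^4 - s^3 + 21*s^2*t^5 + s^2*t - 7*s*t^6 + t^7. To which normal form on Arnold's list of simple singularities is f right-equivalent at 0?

The Hessian of f at 0 has rank 0. Corank 2; j^3 = -s^2*(s - t) has shape L^2 M (L != M), so D-series; mu = 8 gives D_8.

D_8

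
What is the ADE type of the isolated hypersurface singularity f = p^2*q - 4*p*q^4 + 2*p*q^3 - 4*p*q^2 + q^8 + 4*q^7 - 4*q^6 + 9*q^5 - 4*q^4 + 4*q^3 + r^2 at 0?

D_9

The Hessian of f at 0 is [[0, 0, 0], [0, 0, 0], [0, 0, 2]] with rank 1, so corank 2. A Groebner basis of the Jacobian ideal J(f) in C{p,q,r} is {p^2*q^2 + 7*p^2*q/2 + 5*p^2/4 - 45*p*q^2/4 - 25*p*q/4 + 29*q^3/4 + 15*q^2/2, p^2*q + p^2/2 + p*q^3 - 3*p*q^2 - 11*p*q/4 + 5*q^3/4 + 7*q^2/2, -p*q/2 + q^4 - q^3/2 + q^2, p^3 - 5*p^2*q + 5*p^2/4 + 10*p*q^2 - 37*p*q/8 - 61*q^3/8 + 17*q^2/4, r}; counting standard monomials gives mu = 9. Corank 2; j^3 = q*(p - 2*q)^2 has shape L^2 M (L != M), so D-series; mu = 9 gives D_9.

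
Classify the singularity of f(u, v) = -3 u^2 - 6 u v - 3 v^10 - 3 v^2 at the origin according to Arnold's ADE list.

A_{9}

The Hessian of f at 0 is [[-6, -6], [-6, -6]] with rank 1, so corank 1. A Groebner basis of the Jacobian ideal J(f) in C{u,v} is {v^9, u + v}; counting standard monomials gives mu = 9. Corank 1: A-series; mu = 9 gives A_9.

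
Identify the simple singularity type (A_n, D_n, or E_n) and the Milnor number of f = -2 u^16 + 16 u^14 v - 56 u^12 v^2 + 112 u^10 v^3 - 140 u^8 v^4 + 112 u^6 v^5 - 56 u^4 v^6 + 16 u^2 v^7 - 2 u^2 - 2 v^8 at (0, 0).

Type A_7, Milnor number mu = 7.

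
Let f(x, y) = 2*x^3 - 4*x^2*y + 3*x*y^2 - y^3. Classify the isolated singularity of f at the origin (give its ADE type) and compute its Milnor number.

Type D_{4}, Milnor number mu = 4.

The Hessian of f at 0 has rank 0. Corank 2; j^3 = (x - y)*(2*x^2 - 2*x*y + y^2) splits into three distinct lines over C (the quadratic factor has nonzero discriminant), so D_4.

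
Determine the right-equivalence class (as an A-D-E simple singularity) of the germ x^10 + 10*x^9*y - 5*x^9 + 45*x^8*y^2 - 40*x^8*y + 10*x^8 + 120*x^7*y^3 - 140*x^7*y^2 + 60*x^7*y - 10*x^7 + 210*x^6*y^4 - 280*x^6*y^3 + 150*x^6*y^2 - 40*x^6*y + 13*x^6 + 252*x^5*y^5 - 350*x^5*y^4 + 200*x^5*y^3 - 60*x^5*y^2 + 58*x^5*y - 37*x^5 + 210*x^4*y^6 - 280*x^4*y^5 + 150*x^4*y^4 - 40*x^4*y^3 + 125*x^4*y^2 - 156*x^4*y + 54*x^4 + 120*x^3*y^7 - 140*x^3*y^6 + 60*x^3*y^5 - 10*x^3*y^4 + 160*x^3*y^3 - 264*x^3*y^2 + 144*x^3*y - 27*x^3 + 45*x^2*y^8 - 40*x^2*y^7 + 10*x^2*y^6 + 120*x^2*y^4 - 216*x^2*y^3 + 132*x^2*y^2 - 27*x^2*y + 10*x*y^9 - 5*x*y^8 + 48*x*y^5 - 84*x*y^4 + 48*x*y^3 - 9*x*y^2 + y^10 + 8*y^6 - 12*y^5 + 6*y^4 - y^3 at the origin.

E_{8}

The Hessian of f at 0 has rank 0. Corank 2; j^3 = -(3*x + y)^3 is a perfect cube, so E-series; the 5-jet and mu = 8 give E_8.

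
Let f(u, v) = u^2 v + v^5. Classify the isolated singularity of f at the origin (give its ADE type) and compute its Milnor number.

Type D6, Milnor number mu = 6.

The Hessian of f at 0 has rank 0. Corank 2; j^3 = u^2*v has shape L^2 M (L != M), so D-series; mu = 6 gives D_6.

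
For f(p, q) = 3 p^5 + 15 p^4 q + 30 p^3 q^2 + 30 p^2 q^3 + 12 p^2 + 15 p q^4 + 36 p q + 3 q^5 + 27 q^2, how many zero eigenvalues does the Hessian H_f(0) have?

1

Hessian at 0 has rank 1.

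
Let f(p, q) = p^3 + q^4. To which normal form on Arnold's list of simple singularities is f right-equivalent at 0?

E_6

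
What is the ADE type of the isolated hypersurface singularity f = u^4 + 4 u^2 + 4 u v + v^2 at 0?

The Hessian of f at 0 has rank 1. Corank 1: A-series; mu = 3 gives A_3.

A_{3}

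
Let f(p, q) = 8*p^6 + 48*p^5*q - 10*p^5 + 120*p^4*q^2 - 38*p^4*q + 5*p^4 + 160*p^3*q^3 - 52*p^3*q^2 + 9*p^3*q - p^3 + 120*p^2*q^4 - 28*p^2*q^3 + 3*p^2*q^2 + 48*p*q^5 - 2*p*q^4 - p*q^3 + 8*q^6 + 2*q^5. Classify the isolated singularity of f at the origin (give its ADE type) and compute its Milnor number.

The Hessian of f at 0 has rank 0. Corank 2; j^3 = -p^3 is a perfect cube, so E-series; the 4-jet and mu = 7 give E_7.

Type E_{7}, Milnor number mu = 7.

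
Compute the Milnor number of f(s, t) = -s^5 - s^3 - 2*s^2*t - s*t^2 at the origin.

6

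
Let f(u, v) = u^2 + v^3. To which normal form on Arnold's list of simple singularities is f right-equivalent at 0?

A_2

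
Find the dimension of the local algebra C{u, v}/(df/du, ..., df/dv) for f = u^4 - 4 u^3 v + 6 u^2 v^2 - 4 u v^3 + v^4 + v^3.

6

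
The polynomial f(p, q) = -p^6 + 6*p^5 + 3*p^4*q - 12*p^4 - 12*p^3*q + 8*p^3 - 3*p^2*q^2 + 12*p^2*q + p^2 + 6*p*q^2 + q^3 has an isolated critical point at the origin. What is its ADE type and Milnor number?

Type A_{2}, Milnor number mu = 2.

The Hessian of f at 0 has rank 1. Corank 1: A-series; mu = 2 gives A_2.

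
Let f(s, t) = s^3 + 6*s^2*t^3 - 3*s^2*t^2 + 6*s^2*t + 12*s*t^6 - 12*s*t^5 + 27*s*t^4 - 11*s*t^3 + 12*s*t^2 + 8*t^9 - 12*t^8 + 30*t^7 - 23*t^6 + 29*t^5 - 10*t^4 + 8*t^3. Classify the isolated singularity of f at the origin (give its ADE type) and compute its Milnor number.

The Hessian of f at 0 has rank 0. Corank 2; j^3 = (s + 2*t)^3 is a perfect cube, so E-series; the 4-jet and mu = 7 give E_7.

Type E_{7}, Milnor number mu = 7.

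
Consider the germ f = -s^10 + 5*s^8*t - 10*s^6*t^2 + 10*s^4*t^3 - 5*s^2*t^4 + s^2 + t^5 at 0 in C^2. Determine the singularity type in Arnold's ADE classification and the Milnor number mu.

The Hessian of f at 0 has rank 1. Corank 1: A-series; mu = 4 gives A_4.

Type A4, Milnor number mu = 4.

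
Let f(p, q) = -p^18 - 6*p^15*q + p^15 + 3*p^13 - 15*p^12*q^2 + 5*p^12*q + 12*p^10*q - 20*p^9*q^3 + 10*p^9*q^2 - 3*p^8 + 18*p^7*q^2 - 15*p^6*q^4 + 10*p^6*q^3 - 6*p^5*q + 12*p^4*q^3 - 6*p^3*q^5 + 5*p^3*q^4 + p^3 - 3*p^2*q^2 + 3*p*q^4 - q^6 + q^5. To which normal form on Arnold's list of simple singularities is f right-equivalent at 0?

E_{8}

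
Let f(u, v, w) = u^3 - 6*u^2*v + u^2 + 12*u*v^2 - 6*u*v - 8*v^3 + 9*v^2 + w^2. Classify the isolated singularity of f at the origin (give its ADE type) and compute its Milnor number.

Type A_{2}, Milnor number mu = 2.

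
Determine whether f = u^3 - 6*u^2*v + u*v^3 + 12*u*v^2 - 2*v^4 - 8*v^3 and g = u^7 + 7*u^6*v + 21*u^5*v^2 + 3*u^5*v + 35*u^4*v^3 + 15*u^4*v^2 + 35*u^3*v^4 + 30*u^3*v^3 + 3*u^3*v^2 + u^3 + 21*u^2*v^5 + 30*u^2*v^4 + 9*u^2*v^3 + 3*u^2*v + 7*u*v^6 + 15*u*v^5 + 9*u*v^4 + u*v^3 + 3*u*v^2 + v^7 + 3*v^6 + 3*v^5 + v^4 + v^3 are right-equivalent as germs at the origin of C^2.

Yes.

The Hessian of f at 0 has rank 0. Corank 2; j^3 = (u - 2*v)^3 is a perfect cube, so E-series; the 4-jet and mu = 7 give E_7. The Hessian of g at 0 has rank 0. Corank 2; j^3 = (u + v)^3 is a perfect cube, so E-series; the 4-jet and mu = 7 give E_7. Both have type E_7, hence right-equivalent.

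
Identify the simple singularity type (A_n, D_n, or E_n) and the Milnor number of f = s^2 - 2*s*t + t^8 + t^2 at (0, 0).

The Hessian of f at 0 has rank 1. Corank 1: A-series; mu = 7 gives A_7.

Type A_{7}, Milnor number mu = 7.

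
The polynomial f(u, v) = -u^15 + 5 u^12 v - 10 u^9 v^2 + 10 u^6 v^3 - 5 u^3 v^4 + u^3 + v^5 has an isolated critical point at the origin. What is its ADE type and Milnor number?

Type E_8, Milnor number mu = 8.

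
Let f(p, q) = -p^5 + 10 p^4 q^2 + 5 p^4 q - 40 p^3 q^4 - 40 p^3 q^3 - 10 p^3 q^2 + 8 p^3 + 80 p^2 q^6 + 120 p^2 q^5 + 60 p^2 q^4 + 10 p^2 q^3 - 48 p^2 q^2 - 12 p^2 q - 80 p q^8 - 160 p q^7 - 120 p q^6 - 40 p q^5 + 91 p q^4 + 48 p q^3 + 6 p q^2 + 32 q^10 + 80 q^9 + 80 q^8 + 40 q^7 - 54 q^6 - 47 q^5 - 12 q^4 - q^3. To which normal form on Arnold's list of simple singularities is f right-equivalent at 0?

E_{8}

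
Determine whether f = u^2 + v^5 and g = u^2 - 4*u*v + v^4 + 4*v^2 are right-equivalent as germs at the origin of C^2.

No.

The Hessian of f at 0 has rank 1. Corank 1: A-series; mu = 4 gives A_4. The Hessian of g at 0 has rank 1. Corank 1: A-series; mu = 3 gives A_3. f is A_4 but g is A_3, hence not right-equivalent.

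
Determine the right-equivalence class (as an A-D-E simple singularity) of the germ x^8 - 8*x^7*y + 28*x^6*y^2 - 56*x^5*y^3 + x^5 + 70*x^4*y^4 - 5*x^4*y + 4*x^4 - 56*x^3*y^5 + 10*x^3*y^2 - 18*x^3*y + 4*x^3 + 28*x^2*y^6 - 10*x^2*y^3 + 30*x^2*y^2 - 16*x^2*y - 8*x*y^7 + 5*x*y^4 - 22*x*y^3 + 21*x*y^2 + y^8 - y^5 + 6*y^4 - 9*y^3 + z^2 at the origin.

D9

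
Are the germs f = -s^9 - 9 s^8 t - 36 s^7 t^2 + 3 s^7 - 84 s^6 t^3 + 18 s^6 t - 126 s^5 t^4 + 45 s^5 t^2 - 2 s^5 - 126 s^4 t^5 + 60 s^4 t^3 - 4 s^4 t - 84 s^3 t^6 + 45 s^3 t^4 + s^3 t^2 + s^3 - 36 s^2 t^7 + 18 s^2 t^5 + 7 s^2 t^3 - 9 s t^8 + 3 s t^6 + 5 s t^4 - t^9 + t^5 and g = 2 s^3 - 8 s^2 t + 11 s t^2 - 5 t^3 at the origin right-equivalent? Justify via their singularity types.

No.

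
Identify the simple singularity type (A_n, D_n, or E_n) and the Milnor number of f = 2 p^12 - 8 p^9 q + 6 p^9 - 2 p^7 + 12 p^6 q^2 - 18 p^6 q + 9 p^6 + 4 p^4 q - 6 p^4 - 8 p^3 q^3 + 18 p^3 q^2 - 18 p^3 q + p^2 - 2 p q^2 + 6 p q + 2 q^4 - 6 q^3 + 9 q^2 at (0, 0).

Type A3, Milnor number mu = 3.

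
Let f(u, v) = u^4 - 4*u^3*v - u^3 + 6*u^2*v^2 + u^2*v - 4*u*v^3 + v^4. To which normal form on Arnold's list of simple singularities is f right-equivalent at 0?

D5

The Hessian of f at 0 has rank 0. Corank 2; j^3 = -u^2*(u - v) has shape L^2 M (L != M), so D-series; mu = 5 gives D_5.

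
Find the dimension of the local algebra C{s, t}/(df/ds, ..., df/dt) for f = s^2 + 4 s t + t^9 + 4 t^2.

8

The Hessian of f at 0 has rank 1. Corank 1: A-series; mu = 8 gives A_8.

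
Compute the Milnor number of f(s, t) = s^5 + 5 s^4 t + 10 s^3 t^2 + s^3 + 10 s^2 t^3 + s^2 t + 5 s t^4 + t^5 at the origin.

6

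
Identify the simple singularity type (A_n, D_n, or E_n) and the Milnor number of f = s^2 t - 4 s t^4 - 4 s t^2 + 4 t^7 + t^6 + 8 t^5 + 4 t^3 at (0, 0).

The Hessian of f at 0 is [[0, 0], [0, 0]] with rank 0, so corank 2. A Groebner basis of the Jacobian ideal J(f) in C{s,t} is {-s*t/2 + t^4 + t^2, s^3 + 4*s^2 - 16*s*t - 8*t^3 + 16*t^2, s^2*t + 4*s^2/3 - 16*s*t/3 - 4*t^3 + 16*t^2/3, s^2/3 + s*t^2 - 4*s*t/3 - 2*t^3 + 4*t^2/3}; counting standard monomials gives mu = 7. Corank 2; j^3 = t*(s - 2*t)^2 has shape L^2 M (L != M), so D-series; mu = 7 gives D_7.

Type D_{7}, Milnor number mu = 7.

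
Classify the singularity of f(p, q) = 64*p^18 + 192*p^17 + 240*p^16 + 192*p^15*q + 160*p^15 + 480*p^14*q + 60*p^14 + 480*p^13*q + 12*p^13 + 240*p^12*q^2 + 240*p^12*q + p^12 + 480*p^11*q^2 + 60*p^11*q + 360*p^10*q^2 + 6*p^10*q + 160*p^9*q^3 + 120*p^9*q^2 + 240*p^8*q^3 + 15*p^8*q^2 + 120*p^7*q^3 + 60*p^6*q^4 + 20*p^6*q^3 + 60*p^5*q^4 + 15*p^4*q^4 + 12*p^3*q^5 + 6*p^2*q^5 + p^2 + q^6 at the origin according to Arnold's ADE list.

A_{5}

The Hessian of f at 0 has rank 1. Corank 1: A-series; mu = 5 gives A_5.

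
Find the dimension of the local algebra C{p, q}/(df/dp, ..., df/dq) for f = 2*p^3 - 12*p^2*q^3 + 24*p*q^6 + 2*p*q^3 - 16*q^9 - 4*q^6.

7

The Hessian of f at 0 has rank 0. Corank 2; j^3 = 2*p^3 is a perfect cube, so E-series; the 4-jet and mu = 7 give E_7.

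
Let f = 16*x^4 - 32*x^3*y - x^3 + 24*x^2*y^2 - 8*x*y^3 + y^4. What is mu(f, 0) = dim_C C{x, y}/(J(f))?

6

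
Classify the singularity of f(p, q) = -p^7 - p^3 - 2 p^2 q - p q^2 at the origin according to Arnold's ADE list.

D_8

The Hessian of f at 0 has rank 0. Corank 2; j^3 = -p*(p + q)^2 has shape L^2 M (L != M), so D-series; mu = 8 gives D_8.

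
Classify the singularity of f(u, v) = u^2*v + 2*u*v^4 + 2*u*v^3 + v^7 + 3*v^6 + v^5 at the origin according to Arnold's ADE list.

D_7

The Hessian of f at 0 has rank 0. Corank 2; j^3 = u^2*v has shape L^2 M (L != M), so D-series; mu = 7 gives D_7.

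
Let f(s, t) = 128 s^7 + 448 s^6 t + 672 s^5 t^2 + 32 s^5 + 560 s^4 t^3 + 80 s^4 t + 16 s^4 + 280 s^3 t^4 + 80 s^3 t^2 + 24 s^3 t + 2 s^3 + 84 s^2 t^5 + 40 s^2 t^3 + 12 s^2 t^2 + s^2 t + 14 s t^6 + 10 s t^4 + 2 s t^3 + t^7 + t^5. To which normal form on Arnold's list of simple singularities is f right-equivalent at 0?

D_8

The Hessian of f at 0 has rank 0. Corank 2; j^3 = s^2*(2*s + t) has shape L^2 M (L != M), so D-series; mu = 8 gives D_8.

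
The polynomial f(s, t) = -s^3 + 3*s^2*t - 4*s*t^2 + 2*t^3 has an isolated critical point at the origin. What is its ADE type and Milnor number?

Type D_{4}, Milnor number mu = 4.

The Hessian of f at 0 has rank 0. Corank 2; j^3 = -(s - t)*(s^2 - 2*s*t + 2*t^2) splits into three distinct lines over C (the quadratic factor has nonzero discriminant), so D_4.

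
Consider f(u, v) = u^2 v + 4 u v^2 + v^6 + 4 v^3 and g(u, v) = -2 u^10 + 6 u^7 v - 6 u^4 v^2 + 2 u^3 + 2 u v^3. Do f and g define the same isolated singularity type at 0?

No.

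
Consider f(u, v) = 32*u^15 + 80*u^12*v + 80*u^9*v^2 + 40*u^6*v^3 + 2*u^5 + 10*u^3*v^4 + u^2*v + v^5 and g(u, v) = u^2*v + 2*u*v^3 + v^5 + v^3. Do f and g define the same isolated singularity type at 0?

No.

The Hessian of f at 0 has rank 0. Corank 2; j^3 = u^2*v has shape L^2 M (L != M), so D-series; mu = 6 gives D_6. The Hessian of g at 0 has rank 0. Corank 2; j^3 = v*(u^2 + v^2) splits into three distinct lines over C (the quadratic factor has nonzero discriminant), so D_4. f is D_6 but g is D_4, hence not right-equivalent.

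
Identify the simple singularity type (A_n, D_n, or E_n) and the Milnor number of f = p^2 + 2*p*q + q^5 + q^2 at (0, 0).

The Hessian of f at 0 has rank 1. Corank 1: A-series; mu = 4 gives A_4.

Type A_{4}, Milnor number mu = 4.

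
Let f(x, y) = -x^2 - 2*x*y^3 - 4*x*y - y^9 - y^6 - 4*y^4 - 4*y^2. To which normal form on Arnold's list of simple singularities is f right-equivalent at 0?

A_8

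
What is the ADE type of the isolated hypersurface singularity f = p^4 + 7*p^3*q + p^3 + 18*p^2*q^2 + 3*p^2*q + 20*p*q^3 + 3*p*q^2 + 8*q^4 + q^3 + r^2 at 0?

E7

The Hessian of f at 0 has rank 1. Corank 2; j^3 = (p + q)^3 is a perfect cube, so E-series; the 4-jet and mu = 7 give E_7.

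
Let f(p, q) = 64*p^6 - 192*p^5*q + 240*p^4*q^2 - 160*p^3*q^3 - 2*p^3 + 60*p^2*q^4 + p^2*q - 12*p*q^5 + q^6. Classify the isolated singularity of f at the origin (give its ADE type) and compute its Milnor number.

The Hessian of f at 0 has rank 0. Corank 2; j^3 = -p^2*(2*p - q) has shape L^2 M (L != M), so D-series; mu = 7 gives D_7.

Type D_7, Milnor number mu = 7.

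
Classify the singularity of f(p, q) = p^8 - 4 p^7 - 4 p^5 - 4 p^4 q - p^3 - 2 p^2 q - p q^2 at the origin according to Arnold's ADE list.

D9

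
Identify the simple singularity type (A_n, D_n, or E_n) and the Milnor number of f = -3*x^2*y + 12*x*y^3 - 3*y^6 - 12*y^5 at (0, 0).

The Hessian of f at 0 is [[0, 0], [0, 0]] with rank 0, so corank 2. A Groebner basis of the Jacobian ideal J(f) in C{x,y} is {x^3, x^2*y + 2*x^2/3 - 4*x*y^2/3, -x*y/2 + y^3}; counting standard monomials gives mu = 7. Corank 2; j^3 = -3*x^2*y has shape L^2 M (L != M), so D-series; mu = 7 gives D_7.

Type D_7, Milnor number mu = 7.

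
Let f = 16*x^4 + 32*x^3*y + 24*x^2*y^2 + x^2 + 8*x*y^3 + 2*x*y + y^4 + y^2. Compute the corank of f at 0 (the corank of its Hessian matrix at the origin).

1

Hessian at 0 has rank 1.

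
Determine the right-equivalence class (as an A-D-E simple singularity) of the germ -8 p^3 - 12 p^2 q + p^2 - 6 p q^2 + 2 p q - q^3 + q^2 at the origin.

A_{2}

The Hessian of f at 0 is [[2, 2], [2, 2]] with rank 1, so corank 1. A Groebner basis of the Jacobian ideal J(f) in C{p,q} is {q^2, p + q}; counting standard monomials gives mu = 2. Corank 1: A-series; mu = 2 gives A_2.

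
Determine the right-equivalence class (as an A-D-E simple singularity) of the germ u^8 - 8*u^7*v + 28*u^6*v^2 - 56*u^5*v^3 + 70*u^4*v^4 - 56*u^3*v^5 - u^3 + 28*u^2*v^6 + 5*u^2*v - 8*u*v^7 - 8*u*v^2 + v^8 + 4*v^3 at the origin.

D_{9}

The Hessian of f at 0 has rank 0. Corank 2; j^3 = -(u - 2*v)^2*(u - v) has shape L^2 M (L != M), so D-series; mu = 9 gives D_9.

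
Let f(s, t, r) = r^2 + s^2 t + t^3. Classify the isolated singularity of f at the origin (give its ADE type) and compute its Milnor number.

The Hessian of f at 0 is [[0, 0, 0], [0, 0, 0], [0, 0, 2]] with rank 1, so corank 2. A Groebner basis of the Jacobian ideal J(f) in C{s,t,r} is {t^3, s^2 + 3*t^2, s*t, r}; counting standard monomials gives mu = 4. Corank 2; j^3 = t*(s^2 + t^2) splits into three distinct lines over C (the quadratic factor has nonzero discriminant), so D_4.

Type D4, Milnor number mu = 4.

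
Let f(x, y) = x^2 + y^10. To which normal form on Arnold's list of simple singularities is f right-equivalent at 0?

A_{9}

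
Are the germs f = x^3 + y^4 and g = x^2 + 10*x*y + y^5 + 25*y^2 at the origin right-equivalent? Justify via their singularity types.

No.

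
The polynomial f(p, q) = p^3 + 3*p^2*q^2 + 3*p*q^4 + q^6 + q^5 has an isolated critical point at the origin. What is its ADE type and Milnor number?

Type E8, Milnor number mu = 8.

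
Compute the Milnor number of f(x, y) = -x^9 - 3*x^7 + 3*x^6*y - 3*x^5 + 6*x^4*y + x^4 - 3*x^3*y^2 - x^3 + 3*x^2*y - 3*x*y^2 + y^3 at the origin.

6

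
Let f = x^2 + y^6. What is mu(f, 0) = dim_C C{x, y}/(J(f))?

The Hessian of f at 0 has rank 1. Corank 1: A-series; mu = 5 gives A_5.

5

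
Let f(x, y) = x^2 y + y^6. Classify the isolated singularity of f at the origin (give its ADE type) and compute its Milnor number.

Type D_7, Milnor number mu = 7.

The Hessian of f at 0 is [[0, 0], [0, 0]] with rank 0, so corank 2. A Groebner basis of the Jacobian ideal J(f) in C{x,y} is {x^2/6 + y^5, x^3, x*y}; counting standard monomials gives mu = 7. Corank 2; j^3 = x^2*y has shape L^2 M (L != M), so D-series; mu = 7 gives D_7.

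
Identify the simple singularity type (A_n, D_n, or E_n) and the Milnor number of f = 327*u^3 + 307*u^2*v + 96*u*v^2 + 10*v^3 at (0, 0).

The Hessian of f at 0 is [[0, 0], [0, 0]] with rank 0, so corank 2. A Groebner basis of the Jacobian ideal J(f) in C{u,v} is {v^3, u^2 - 6*v^2/73, u*v + 21*v^2/73}; counting standard monomials gives mu = 4. Corank 2; j^3 = (3*u + v)*(109*u^2 + 66*u*v + 10*v^2) splits into three distinct lines over C (the quadratic factor has nonzero discriminant), so D_4.

Type D_4, Milnor number mu = 4.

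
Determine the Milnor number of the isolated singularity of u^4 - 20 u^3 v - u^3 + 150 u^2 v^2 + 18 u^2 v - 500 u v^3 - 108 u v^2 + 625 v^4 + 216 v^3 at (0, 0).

The Hessian of f at 0 is [[0, 0], [0, 0]] with rank 0, so corank 2. A Groebner basis of the Jacobian ideal J(f) in C{u,v} is {v^4, u*v^2 - 17*v^3/3, u^2 - 12*u*v + 36*v^2}; counting standard monomials gives mu = 6. Corank 2; j^3 = -(u - 6*v)^3 is a perfect cube, so E-series; the 4-jet and mu = 6 give E_6.

6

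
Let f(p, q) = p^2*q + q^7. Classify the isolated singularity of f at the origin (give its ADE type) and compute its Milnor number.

Type D_8, Milnor number mu = 8.

The Hessian of f at 0 is [[0, 0], [0, 0]] with rank 0, so corank 2. A Groebner basis of the Jacobian ideal J(f) in C{p,q} is {p^2/7 + q^6, p^3, p*q}; counting standard monomials gives mu = 8. Corank 2; j^3 = p^2*q has shape L^2 M (L != M), so D-series; mu = 8 gives D_8.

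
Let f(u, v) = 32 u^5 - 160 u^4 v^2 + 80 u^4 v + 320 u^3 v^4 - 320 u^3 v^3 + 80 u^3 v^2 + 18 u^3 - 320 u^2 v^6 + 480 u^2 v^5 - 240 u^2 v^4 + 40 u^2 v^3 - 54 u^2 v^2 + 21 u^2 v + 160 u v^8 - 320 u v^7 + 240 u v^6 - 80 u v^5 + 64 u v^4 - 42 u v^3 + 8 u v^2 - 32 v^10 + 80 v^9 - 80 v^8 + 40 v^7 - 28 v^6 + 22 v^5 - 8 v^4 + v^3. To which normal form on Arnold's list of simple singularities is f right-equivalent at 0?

D_{6}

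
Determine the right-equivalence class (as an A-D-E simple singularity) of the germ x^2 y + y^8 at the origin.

D_{9}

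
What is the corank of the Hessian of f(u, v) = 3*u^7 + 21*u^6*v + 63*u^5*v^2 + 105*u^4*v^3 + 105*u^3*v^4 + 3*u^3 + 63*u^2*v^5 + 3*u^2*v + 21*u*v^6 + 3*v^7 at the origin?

2

The Hessian at 0 is [[0, 0], [0, 0]] of rank 0; hence corank 2.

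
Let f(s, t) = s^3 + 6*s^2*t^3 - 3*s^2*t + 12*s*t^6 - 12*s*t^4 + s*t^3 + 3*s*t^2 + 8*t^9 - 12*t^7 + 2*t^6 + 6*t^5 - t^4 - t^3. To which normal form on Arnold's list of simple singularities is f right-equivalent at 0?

E_7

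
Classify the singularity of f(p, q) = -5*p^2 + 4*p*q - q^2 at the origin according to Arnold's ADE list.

The Hessian of f at 0 has rank 2. Corank 0: nondegenerate Morse point, so A_1.

A1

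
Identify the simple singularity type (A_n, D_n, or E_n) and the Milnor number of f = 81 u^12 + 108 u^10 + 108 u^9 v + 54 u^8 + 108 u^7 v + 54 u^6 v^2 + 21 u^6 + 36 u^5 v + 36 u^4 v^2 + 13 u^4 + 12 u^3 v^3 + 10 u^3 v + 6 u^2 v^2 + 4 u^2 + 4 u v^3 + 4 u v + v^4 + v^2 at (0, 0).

Type A3, Milnor number mu = 3.

The Hessian of f at 0 has rank 1. Corank 1: A-series; mu = 3 gives A_3.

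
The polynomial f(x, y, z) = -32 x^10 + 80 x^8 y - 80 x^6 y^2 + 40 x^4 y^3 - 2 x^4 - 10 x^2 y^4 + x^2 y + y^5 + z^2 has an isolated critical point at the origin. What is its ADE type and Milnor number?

Type D_6, Milnor number mu = 6.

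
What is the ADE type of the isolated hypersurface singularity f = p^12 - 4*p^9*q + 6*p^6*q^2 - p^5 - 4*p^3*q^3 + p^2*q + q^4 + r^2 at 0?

D_{5}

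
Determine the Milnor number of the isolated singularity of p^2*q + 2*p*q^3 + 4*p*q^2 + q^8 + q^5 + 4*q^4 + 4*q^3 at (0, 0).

9

The Hessian of f at 0 has rank 0. Corank 2; j^3 = q*(p + 2*q)^2 has shape L^2 M (L != M), so D-series; mu = 9 gives D_9.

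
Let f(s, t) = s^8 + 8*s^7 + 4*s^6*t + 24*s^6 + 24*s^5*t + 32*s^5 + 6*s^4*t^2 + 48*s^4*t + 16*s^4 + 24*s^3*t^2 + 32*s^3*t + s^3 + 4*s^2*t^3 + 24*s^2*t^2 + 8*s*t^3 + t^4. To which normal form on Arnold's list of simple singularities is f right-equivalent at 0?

E_6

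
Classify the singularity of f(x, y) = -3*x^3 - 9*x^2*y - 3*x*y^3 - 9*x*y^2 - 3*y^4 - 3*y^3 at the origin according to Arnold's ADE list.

E7

The Hessian of f at 0 has rank 0. Corank 2; j^3 = -3*(x + y)^3 is a perfect cube, so E-series; the 4-jet and mu = 7 give E_7.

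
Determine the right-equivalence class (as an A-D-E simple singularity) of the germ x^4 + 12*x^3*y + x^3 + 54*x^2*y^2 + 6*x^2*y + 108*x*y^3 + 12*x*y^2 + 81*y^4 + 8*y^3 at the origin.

E_{6}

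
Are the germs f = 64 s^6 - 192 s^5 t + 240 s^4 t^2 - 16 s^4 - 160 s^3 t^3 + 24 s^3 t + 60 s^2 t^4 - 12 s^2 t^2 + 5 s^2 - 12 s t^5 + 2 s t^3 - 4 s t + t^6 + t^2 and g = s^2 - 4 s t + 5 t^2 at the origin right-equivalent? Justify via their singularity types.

Yes.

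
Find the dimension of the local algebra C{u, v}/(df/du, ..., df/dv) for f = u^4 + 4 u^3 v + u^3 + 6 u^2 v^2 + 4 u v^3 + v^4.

6

The Hessian of f at 0 is [[0, 0], [0, 0]] with rank 0, so corank 2. A Groebner basis of the Jacobian ideal J(f) in C{u,v} is {v^4, u*v^2 + v^3/3, u^2}; counting standard monomials gives mu = 6. Corank 2; j^3 = u^3 is a perfect cube, so E-series; the 4-jet and mu = 6 give E_6.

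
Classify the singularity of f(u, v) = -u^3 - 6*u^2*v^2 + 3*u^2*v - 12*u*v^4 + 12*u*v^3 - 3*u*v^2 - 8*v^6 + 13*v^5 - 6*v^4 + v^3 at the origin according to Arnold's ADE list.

E8

The Hessian of f at 0 is [[0, 0], [0, 0]] with rank 0, so corank 2. A Groebner basis of the Jacobian ideal J(f) in C{u,v} is {v^4, u^3 - 3*u^2*v - 3*u^2/4 + 3*u*v/2 + 2*v^3 - 3*v^2/4, u^2/4 + u*v^2 - u*v/2 - v^3 + v^2/4}; counting standard monomials gives mu = 8. Corank 2; j^3 = -(u - v)^3 is a perfect cube, so E-series; the 5-jet and mu = 8 give E_8.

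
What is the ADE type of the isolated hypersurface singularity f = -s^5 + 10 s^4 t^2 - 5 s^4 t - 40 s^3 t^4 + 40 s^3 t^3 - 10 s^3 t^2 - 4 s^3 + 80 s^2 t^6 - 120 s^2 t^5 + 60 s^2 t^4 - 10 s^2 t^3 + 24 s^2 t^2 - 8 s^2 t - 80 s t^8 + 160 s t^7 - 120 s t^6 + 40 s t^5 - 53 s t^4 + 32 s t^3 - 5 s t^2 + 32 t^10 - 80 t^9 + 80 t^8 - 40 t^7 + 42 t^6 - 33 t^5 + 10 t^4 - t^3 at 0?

D6

The Hessian of f at 0 has rank 0. Corank 2; j^3 = -(s + t)*(2*s + t)^2 has shape L^2 M (L != M), so D-series; mu = 6 gives D_6.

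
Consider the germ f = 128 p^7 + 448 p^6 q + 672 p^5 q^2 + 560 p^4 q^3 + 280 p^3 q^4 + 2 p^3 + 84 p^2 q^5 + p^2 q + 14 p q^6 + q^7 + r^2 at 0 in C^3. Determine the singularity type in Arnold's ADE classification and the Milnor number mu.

Type D_8, Milnor number mu = 8.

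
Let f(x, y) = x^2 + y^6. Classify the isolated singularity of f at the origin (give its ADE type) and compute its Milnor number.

Type A_{5}, Milnor number mu = 5.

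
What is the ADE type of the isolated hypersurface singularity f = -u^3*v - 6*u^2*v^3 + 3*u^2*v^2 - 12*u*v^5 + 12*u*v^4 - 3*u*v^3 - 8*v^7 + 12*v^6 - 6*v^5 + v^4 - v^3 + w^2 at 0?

The Hessian of f at 0 has rank 1. Corank 2; j^3 = -v^3 is a perfect cube, so E-series; the 4-jet and mu = 7 give E_7.

E_{7}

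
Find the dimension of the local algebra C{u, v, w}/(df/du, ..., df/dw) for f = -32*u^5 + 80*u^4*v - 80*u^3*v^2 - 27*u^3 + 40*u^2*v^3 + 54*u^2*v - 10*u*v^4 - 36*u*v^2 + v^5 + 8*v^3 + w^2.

8

The Hessian of f at 0 has rank 1. Corank 2; j^3 = -(3*u - 2*v)^3 is a perfect cube, so E-series; the 5-jet and mu = 8 give E_8.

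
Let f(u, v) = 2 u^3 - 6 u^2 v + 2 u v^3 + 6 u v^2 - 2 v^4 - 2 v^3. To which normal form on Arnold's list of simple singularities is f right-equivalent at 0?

E_{7}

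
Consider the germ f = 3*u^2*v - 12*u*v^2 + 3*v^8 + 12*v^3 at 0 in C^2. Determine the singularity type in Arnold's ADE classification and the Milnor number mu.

The Hessian of f at 0 has rank 0. Corank 2; j^3 = 3*v*(u - 2*v)^2 has shape L^2 M (L != M), so D-series; mu = 9 gives D_9.

Type D_{9}, Milnor number mu = 9.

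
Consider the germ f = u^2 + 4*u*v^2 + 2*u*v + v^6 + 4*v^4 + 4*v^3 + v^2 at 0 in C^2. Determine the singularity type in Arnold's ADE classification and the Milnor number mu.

The Hessian of f at 0 is [[2, 2], [2, 2]] with rank 1, so corank 1. A Groebner basis of the Jacobian ideal J(f) in C{u,v} is {u^3 + 3*u^2/2 + 5*u*v/2 - u/2 - v/2, u^2*v - u^2 - 3*u*v/2 + u/4 + v/4, u/2 + v^2 + v/2}; counting standard monomials gives mu = 5. Corank 1: A-series; mu = 5 gives A_5.

Type A5, Milnor number mu = 5.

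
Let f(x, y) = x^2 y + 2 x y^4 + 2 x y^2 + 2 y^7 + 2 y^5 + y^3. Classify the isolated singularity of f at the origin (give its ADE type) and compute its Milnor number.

The Hessian of f at 0 is [[0, 0], [0, 0]] with rank 0, so corank 2. A Groebner basis of the Jacobian ideal J(f) in C{x,y} is {-x^2/6 + x*y^3 - 4*x*y/3 - 7*y^2/6, x*y + y^4 + y^2, x^3 - 3*x*y^2 - 2*y^3, x^2*y + 2*x*y^2 + y^3}; counting standard monomials gives mu = 8. Corank 2; j^3 = y*(x + y)^2 has shape L^2 M (L != M), so D-series; mu = 8 gives D_8.

Type D8, Milnor number mu = 8.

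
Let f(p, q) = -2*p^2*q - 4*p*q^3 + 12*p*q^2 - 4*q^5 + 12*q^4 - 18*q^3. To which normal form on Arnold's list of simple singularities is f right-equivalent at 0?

D_{6}

The Hessian of f at 0 has rank 0. Corank 2; j^3 = -2*q*(p - 3*q)^2 has shape L^2 M (L != M), so D-series; mu = 6 gives D_6.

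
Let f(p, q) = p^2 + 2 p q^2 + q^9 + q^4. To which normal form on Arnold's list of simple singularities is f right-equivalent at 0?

A_8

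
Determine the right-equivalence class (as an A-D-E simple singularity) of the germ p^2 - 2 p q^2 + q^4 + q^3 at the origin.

A_2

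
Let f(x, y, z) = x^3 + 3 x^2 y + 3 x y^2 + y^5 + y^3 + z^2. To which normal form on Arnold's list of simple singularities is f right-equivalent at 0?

E_8

The Hessian of f at 0 has rank 1. Corank 2; j^3 = (x + y)^3 is a perfect cube, so E-series; the 5-jet and mu = 8 give E_8.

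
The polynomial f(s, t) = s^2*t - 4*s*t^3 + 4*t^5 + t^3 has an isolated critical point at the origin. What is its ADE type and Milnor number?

Type D4, Milnor number mu = 4.

The Hessian of f at 0 is [[0, 0], [0, 0]] with rank 0, so corank 2. A Groebner basis of the Jacobian ideal J(f) in C{s,t} is {t^3, s^2 + 3*t^2, s*t}; counting standard monomials gives mu = 4. Corank 2; j^3 = t*(s^2 + t^2) splits into three distinct lines over C (the quadratic factor has nonzero discriminant), so D_4.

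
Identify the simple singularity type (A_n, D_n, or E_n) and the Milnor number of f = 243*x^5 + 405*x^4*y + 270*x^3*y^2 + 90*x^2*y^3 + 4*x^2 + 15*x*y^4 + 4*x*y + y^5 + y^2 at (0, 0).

Type A_{4}, Milnor number mu = 4.

The Hessian of f at 0 has rank 1. Corank 1: A-series; mu = 4 gives A_4.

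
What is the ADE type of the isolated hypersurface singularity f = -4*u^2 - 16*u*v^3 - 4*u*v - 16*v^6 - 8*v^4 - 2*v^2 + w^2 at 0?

The Hessian of f at 0 has rank 3. Corank 0: nondegenerate Morse point, so A_1.

A_{1}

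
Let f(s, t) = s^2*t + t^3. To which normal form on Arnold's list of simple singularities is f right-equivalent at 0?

D_4

The Hessian of f at 0 has rank 0. Corank 2; j^3 = t*(s^2 + t^2) splits into three distinct lines over C (the quadratic factor has nonzero discriminant), so D_4.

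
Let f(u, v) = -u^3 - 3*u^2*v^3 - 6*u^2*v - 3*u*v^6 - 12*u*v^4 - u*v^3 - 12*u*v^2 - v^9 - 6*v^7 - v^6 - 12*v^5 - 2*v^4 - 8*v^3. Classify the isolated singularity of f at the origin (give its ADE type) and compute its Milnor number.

Type E_7, Milnor number mu = 7.

The Hessian of f at 0 has rank 0. Corank 2; j^3 = -(u + 2*v)^3 is a perfect cube, so E-series; the 4-jet and mu = 7 give E_7.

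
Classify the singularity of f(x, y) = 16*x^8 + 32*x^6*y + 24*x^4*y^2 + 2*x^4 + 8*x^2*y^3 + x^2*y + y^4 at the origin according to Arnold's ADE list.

D_{5}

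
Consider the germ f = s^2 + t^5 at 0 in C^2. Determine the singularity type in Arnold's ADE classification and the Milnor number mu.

Type A_{4}, Milnor number mu = 4.

The Hessian of f at 0 has rank 1. Corank 1: A-series; mu = 4 gives A_4.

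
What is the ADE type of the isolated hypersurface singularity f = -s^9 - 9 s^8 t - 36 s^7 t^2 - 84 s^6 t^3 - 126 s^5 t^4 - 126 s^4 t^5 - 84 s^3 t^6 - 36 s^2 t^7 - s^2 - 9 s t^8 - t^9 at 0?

A_8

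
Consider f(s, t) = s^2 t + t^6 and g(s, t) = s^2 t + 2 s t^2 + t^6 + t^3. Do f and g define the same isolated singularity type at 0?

Yes.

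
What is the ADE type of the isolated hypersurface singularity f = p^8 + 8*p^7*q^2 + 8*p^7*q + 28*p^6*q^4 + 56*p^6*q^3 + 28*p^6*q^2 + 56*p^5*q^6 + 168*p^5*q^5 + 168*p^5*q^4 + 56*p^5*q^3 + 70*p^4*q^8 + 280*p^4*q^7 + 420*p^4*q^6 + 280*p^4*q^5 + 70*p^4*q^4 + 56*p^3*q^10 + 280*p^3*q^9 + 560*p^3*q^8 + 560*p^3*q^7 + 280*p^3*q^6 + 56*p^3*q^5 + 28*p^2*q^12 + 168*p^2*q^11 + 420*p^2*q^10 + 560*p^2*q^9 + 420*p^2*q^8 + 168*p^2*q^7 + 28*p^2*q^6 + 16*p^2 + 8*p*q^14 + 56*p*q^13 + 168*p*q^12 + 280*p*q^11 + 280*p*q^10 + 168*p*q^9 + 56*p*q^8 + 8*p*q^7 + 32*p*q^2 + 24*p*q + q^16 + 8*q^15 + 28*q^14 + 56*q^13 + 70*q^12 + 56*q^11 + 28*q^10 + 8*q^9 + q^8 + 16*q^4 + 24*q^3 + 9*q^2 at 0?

A_7

The Hessian of f at 0 is [[32, 24], [24, 18]] with rank 1, so corank 1. A Groebner basis of the Jacobian ideal J(f) in C{p,q} is {p^4 + 27*p^3/8 + 189*p^2*q/32 - 891*p^2/256 - 1701*p*q/512 + 2187*p/4096 + 6561*q/16384, p^3*q - 9*p^3/4 - 27*p^2*q/8 + 27*p^2/16 + 405*p*q/256 - 243*p/1024 - 729*q/4096, p + q^2 + 3*q/4}; counting standard monomials gives mu = 7. Corank 1: A-series; mu = 7 gives A_7.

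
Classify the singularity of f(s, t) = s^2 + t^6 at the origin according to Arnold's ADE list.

A_5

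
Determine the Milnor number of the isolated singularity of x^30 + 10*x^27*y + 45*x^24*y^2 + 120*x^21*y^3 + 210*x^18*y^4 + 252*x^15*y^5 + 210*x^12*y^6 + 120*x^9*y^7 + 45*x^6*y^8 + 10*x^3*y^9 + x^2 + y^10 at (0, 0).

The Hessian of f at 0 has rank 1. Corank 1: A-series; mu = 9 gives A_9.

9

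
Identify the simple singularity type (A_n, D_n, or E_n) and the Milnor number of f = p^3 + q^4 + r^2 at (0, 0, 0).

The Hessian of f at 0 is [[0, 0, 0], [0, 0, 0], [0, 0, 2]] with rank 1, so corank 2. A Groebner basis of the Jacobian ideal J(f) in C{p,q,r} is {q^3, p^2, r}; counting standard monomials gives mu = 6. Corank 2; j^3 = p^3 is a perfect cube, so E-series; the 4-jet and mu = 6 give E_6.

Type E_6, Milnor number mu = 6.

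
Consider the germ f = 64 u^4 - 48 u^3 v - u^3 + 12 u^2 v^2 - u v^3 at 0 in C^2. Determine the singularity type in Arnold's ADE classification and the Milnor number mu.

The Hessian of f at 0 is [[0, 0], [0, 0]] with rank 0, so corank 2. A Groebner basis of the Jacobian ideal J(f) in C{u,v} is {3*u^2/16 + v^4 + v^3/16, u^3, u^2*v - u^2/16 - v^3/48, -u^2/2 + u*v^2 - v^3/6}; counting standard monomials gives mu = 7. Corank 2; j^3 = -u^3 is a perfect cube, so E-series; the 4-jet and mu = 7 give E_7.

Type E_{7}, Milnor number mu = 7.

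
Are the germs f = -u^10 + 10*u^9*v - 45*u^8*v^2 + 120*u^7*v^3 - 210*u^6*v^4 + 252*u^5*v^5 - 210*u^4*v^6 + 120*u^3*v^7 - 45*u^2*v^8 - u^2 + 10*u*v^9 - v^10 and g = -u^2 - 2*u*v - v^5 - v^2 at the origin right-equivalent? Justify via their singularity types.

The Hessian of f at 0 is [[-2, 0], [0, 0]] with rank 1, so corank 1. A Groebner basis of the Jacobian ideal J(f) in C{u,v} is {v^9, u}; counting standard monomials gives mu = 9. Corank 1: A-series; mu = 9 gives A_9. The Hessian of g at 0 is [[-2, -2], [-2, -2]] with rank 1, so corank 1. A Groebner basis of the Jacobian ideal J(g) in C{u,v} is {v^4, u + v}; counting standard monomials gives mu = 4. Corank 1: A-series; mu = 4 gives A_4. f is A_9 but g is A_4, hence not right-equivalent.

No.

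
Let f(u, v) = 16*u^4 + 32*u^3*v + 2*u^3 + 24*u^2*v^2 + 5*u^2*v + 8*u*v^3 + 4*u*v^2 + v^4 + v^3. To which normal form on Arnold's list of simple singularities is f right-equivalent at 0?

The Hessian of f at 0 has rank 0. Corank 2; j^3 = (u + v)^2*(2*u + v) has shape L^2 M (L != M), so D-series; mu = 5 gives D_5.

D_{5}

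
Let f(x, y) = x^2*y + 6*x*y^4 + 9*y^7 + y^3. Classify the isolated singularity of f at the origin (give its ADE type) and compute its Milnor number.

The Hessian of f at 0 is [[0, 0], [0, 0]] with rank 0, so corank 2. A Groebner basis of the Jacobian ideal J(f) in C{x,y} is {y^3, x^2 + 3*y^2, x*y}; counting standard monomials gives mu = 4. Corank 2; j^3 = y*(x^2 + y^2) splits into three distinct lines over C (the quadratic factor has nonzero discriminant), so D_4.

Type D4, Milnor number mu = 4.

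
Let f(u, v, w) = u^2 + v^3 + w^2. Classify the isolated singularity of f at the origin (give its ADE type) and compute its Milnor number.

Type A2, Milnor number mu = 2.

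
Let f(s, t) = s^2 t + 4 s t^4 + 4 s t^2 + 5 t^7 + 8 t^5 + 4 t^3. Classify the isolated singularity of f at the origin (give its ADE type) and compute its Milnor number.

The Hessian of f at 0 has rank 0. Corank 2; j^3 = t*(s + 2*t)^2 has shape L^2 M (L != M), so D-series; mu = 8 gives D_8.

Type D_{8}, Milnor number mu = 8.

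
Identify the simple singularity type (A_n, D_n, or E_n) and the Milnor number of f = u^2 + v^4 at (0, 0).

Type A_{3}, Milnor number mu = 3.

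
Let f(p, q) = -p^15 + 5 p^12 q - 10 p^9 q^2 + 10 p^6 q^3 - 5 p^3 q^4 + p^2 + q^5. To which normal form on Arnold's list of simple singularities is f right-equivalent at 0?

A_4

The Hessian of f at 0 has rank 1. Corank 1: A-series; mu = 4 gives A_4.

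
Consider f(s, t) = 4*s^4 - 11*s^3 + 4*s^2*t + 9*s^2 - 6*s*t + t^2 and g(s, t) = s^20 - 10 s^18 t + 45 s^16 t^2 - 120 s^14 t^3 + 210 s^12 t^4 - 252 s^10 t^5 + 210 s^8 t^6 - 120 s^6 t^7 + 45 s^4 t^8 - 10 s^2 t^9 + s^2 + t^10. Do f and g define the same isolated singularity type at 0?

No.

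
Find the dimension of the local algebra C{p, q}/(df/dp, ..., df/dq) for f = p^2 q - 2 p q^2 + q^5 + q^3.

6

The Hessian of f at 0 has rank 0. Corank 2; j^3 = q*(p - q)^2 has shape L^2 M (L != M), so D-series; mu = 6 gives D_6.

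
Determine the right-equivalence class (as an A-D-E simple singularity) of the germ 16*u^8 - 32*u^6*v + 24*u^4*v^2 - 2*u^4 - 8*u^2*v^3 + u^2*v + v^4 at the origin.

The Hessian of f at 0 is [[0, 0], [0, 0]] with rank 0, so corank 2. A Groebner basis of the Jacobian ideal J(f) in C{u,v} is {u^3, u^2/4 + v^3, u*v}; counting standard monomials gives mu = 5. Corank 2; j^3 = u^2*v has shape L^2 M (L != M), so D-series; mu = 5 gives D_5.

D_{5}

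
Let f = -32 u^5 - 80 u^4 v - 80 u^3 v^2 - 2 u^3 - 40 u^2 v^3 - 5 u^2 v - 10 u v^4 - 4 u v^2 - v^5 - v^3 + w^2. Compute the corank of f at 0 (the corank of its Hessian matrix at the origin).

2

The Hessian at 0 is [[0, 0, 0], [0, 0, 0], [0, 0, 2]] of rank 1; hence corank 2.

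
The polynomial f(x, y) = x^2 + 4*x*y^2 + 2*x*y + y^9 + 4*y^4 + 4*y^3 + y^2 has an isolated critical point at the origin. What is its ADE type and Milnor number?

Type A_{8}, Milnor number mu = 8.

The Hessian of f at 0 has rank 1. Corank 1: A-series; mu = 8 gives A_8.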